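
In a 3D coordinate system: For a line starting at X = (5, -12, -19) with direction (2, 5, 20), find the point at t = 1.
P(1) = (5 + 2(1), -12 + 5(1), -19 + 20(1)) = (7, -7, 1)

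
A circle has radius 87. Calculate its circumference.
Circumference = 2 * pi * r
Circumference = 2 * pi * 87
Circumference = 546.64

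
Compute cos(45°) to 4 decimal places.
cos(45 degrees) = sqrt(2)/2
Decimal approximation: 0.7071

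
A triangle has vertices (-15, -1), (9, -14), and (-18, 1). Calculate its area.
Using the coordinate formula: Area = (1/2)|x₁(y₂-y₃) + x₂(y₃-y₁) + x₃(y₁-y₂)|
Area = (1/2)|(-15)((-14)-1) + 9(1-(-1)) + (-18)((-1)-(-14))|
Area = (1/2)|(-15)*(-15) + 9*2 + (-18)*13|
Area = (1/2)|225 + 18 + (-234)|
Area = (1/2)*9 = 4.50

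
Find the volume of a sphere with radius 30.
Volume = (4/3) * pi * r³
Volume = (4/3) * pi * 30³
Volume = (4/3) * pi * 27000
Volume = 113097.34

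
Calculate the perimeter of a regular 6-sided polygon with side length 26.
Perimeter = number of sides * side length
Perimeter = 6 * 26
Perimeter = 156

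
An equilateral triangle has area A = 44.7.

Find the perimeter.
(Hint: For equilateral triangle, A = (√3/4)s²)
A = (√3/4)s²  →  s² = 4A/√3 = 4·44.7/√3 = 103.23
s = 10.1602
Perimeter = 3s = 30.48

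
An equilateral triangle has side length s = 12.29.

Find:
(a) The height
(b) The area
(a) Height h = s·√3/2 = 12.29·√3/2 = 10.64
(b) Area = (√3/4)·s² = (√3/4)·12.29² = (√3/4)·151.044 = 65.4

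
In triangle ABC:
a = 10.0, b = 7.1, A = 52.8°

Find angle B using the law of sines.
sin(B)/b = sin(A)/a
sin(B) = b·sin(A)/a = 7.1·sin(52.8°)/10.0 = 0.565536
B = arcsin(0.565536) = 34.44°  (b ≤ a, so B ≤ A and the acute solution is unique)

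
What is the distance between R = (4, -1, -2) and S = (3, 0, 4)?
d = √[(-1)² + (1)² + (6)²] = √38 = 6.164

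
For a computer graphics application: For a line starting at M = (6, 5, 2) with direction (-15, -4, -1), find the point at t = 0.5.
P(0.5) = (6 + (-15)(0.5), 5 + (-4)(0.5), 2 + (-1)(0.5)) = (-1.5, 3, 1.5)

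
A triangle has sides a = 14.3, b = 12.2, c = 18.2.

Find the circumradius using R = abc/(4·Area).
s = (a+b+c)/2 = 22.35
Area = √(s(s-a)(s-b)(s-c)) = √(22.35·8.05·10.15·4.15) = 87.055
R = abc/(4·Area) = (14.3·12.2·18.2)/(4·87.055) = 3175.172/348.22 = 9.118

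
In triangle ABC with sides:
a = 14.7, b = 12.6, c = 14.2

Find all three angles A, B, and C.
By the law of cosines:
cos(A) = (b² + c² - a²)/(2bc) = 0.403281  →  A = 66.22°
cos(B) = (a² + c² - b²)/(2ac) = 0.620317  →  B = 51.66°
cos(C) = (a² + b² - c²)/(2ab) = 0.467579  →  C = 62.12°
Check: A + B + C = 180.0° ✓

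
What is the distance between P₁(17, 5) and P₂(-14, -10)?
Using the distance formula: d = sqrt((x₂-x₁)² + (y₂-y₁)²)
dx = (-14) - 17 = -31
dy = (-10) - 5 = -15
d = sqrt((-31)² + (-15)²) = sqrt(961 + 225) = sqrt(1186) = 34.44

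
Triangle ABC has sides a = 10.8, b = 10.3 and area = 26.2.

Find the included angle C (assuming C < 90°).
Area = ½ab·sin(C)  →  sin(C) = 2·Area/(ab)
sin(C) = 2·26.2/(10.8·10.3) = 0.471054
C = arcsin(0.471054) = 28.1°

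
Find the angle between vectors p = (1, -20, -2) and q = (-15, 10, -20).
p·q = -175, |p|² = 405, |q|² = 725
cos θ = -175/√293625 ≈ -0.323
θ ≈ 108.8°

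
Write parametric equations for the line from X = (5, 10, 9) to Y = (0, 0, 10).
Direction vector d = Y - X = (-5, -10, 1)
x = 5 - 5t, y = 10 - 10t, z = 9 + t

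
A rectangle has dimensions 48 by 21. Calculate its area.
Area = length * width
Area = 48 * 21
Area = 1008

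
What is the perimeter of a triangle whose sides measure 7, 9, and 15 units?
Perimeter = sum of all sides
Perimeter = 7 + 9 + 15
Perimeter = 31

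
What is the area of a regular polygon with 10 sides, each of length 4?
For a regular 10-gon with side length s = 4:
Apothem a = s / (2*tan(pi/10)) = 4 / (2*tan(pi/10)) ≈ 6.1554
Perimeter P = 10 * 4 = 40
Area = (1/2) * P * a = (1/2) * 40 * 6.1554 = 123.11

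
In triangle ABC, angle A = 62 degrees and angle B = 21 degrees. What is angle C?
Sum of angles in a triangle = 180 degrees
Third angle = 180 - 62 - 21
Third angle = 97 degrees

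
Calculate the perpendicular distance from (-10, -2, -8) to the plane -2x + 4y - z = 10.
d = |(-2)(-10) + 4(-2) + (-1)(-8) - (10)| / √((-2)² + 4² + (-1)²) = 10/√21 = 2.182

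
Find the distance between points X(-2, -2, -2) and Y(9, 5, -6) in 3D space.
d = √[(11)² + (7)² + (-4)²] = √186 = 13.64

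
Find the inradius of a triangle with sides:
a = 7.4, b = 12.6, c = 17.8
s = (a+b+c)/2 = (7.4+12.6+17.8)/2 = 18.9
Area = √(s(s-a)(s-b)(s-c)) = √(18.9·11.5·6.3·1.1) = 38.8102
r = Area/s = 38.8102/18.9 = 2.053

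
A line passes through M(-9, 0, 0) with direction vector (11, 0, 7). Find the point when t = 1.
P(1) = (-9 + 11(1), 0 + 0(1), 0 + 7(1)) = (2, 0, 7)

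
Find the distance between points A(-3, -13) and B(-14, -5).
Using the distance formula: d = sqrt((x₂-x₁)² + (y₂-y₁)²)
dx = (-14) - (-3) = -11
dy = (-5) - (-13) = 8
d = sqrt((-11)² + 8²) = sqrt(121 + 64) = sqrt(185) = 13.60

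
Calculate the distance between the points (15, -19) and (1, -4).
Using the distance formula: d = sqrt((x₂-x₁)² + (y₂-y₁)²)
dx = 1 - 15 = -14
dy = (-4) - (-19) = 15
d = sqrt((-14)² + 15²) = sqrt(196 + 225) = sqrt(421) = 20.52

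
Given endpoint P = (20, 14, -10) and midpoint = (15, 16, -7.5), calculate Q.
Q = (2×15 - 20, 2×16 - 14, 2×(-7.5) - (-10)) = (10, 18, -5)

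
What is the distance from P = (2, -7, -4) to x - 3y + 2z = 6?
d = |1(2) + (-3)(-7) + 2(-4) - (6)| / √(1² + (-3)² + 2²) = 9/√14 = 2.405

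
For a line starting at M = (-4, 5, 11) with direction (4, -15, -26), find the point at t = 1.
P(1) = (-4 + 4(1), 5 + (-15)(1), 11 + (-26)(1)) = (0, -10, -15)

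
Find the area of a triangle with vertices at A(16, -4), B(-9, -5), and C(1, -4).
Using the coordinate formula: Area = (1/2)|x₁(y₂-y₃) + x₂(y₃-y₁) + x₃(y₁-y₂)|
Area = (1/2)|16((-5)-(-4)) + (-9)((-4)-(-4)) + 1((-4)-(-5))|
Area = (1/2)|16*(-1) + (-9)*0 + 1*1|
Area = (1/2)|(-16) + 0 + 1|
Area = (1/2)*15 = 7.50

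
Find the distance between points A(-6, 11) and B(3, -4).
Using the distance formula: d = sqrt((x₂-x₁)² + (y₂-y₁)²)
dx = 3 - (-6) = 9
dy = (-4) - 11 = -15
d = sqrt(9² + (-15)²) = sqrt(81 + 225) = sqrt(306) = 17.49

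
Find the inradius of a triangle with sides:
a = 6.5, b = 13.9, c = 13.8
s = (a+b+c)/2 = (6.5+13.9+13.8)/2 = 17.1
Area = √(s(s-a)(s-b)(s-c)) = √(17.1·10.6·3.2·3.3) = 43.7505
r = Area/s = 43.7505/17.1 = 2.559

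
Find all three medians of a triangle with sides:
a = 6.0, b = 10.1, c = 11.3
Using m_x = ½√(2y² + 2z² - x²):
m_a = ½√(2·10.1² + 2·11.3² - 6.0²) = ½√423.4 = 10.29
m_b = ½√(2·6.0² + 2·11.3² - 10.1²) = ½√225.37 = 7.506
m_c = ½√(2·6.0² + 2·10.1² - 11.3²) = ½√148.33 = 6.09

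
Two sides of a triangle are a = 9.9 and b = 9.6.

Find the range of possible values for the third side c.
By the triangle inequality: |a - b| < c < a + b
|9.9 - 9.6| < c < 9.9 + 9.6
0.3 < c < 19.5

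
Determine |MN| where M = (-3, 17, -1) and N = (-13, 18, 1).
d = √[(-10)² + (1)² + (2)²] = √105 = 10.25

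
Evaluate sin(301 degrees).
sin(301 degrees) = -0.8572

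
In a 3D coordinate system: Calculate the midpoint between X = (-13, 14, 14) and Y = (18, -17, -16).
Midpoint = ((-13+18)/2, (14-17)/2, (14-16)/2) = (2.5, -1.5, -1)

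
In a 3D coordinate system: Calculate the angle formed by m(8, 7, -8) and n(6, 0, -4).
m·n = 80, |m|² = 177, |n|² = 52
cos θ = 80/√9204 ≈ 0.8339
θ ≈ 33.5°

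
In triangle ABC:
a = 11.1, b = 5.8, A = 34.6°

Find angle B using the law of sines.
sin(B)/b = sin(A)/a
sin(B) = b·sin(A)/a = 5.8·sin(34.6°)/11.1 = 0.296711
B = arcsin(0.296711) = 17.26°  (b ≤ a, so B ≤ A and the acute solution is unique)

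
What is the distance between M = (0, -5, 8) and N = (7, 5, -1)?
d = √[(7)² + (10)² + (-9)²] = √230 = 15.17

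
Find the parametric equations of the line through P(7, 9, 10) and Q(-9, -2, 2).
Direction vector d = Q - P = (-16, -11, -8)
x = 7 - 16t, y = 9 - 11t, z = 10 - 8t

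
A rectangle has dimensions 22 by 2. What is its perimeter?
Perimeter = 2 * (length + width)
Perimeter = 2 * (22 + 2)
Perimeter = 2 * 24
Perimeter = 48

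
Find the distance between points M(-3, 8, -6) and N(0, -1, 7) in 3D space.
d = √[(3)² + (-9)² + (13)²] = √259 = 16.09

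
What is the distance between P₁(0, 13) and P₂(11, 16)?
Using the distance formula: d = sqrt((x₂-x₁)² + (y₂-y₁)²)
dx = 11 - 0 = 11
dy = 16 - 13 = 3
d = sqrt(11² + 3²) = sqrt(121 + 9) = sqrt(130) = 11.40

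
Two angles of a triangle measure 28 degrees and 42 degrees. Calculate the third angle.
Sum of angles in a triangle = 180 degrees
Third angle = 180 - 28 - 42
Third angle = 110 degrees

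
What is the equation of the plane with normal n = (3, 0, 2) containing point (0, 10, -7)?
d = n·P = (3)(0) + (0)(10) + (2)(-7) = -14
Plane: 3x + 2z = -14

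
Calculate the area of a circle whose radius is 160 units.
Area = pi * r²
Area = pi * 160²
Area = pi * 25600
Area = 80424.77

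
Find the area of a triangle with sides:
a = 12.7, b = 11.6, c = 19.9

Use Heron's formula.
s = (a+b+c)/2 = (12.7+11.6+19.9)/2 = 22.1
A = √(s(s-a)(s-b)(s-c)) = √(22.1·9.4·10.5·2.2)
A = √4798.79 = 69.27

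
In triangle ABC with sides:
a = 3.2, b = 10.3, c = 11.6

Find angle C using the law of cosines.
cos(C) = (a² + b² - c²)/(2ab)
cos(C) = (3.2² + 10.3² - 11.6²)/(2·3.2·10.3) = -18.23/65.92 = -0.276547
C = arccos(-0.276547) = 106.1°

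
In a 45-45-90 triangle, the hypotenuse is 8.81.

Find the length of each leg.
In a 45-45-90 triangle, hypotenuse = leg·√2  →  leg = hypotenuse/√2
leg = 8.81/√2 = 6.23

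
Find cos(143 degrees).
cos(143 degrees) = -0.7986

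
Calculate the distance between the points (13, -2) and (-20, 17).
Using the distance formula: d = sqrt((x₂-x₁)² + (y₂-y₁)²)
dx = (-20) - 13 = -33
dy = 17 - (-2) = 19
d = sqrt((-33)² + 19²) = sqrt(1089 + 361) = sqrt(1450) = 38.08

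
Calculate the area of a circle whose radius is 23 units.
Area = pi * r²
Area = pi * 23²
Area = pi * 529
Area = 1661.90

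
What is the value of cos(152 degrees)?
cos(152 degrees) = -0.8829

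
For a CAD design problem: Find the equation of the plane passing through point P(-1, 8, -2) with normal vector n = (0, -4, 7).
d = n·P = (0)(-1) + (-4)(8) + (7)(-2) = -46
Plane: -4y + 7z = -46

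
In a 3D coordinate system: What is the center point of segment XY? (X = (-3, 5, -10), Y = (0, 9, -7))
Midpoint = ((-3+0)/2, (5+9)/2, (-10-7)/2) = (-1.5, 7, -8.5)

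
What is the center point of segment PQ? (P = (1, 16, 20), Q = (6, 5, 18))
Midpoint = ((1+6)/2, (16+5)/2, (20+18)/2) = (3.5, 10.5, 19)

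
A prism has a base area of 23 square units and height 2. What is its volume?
Volume = base area * height
Volume = 23 * 2
Volume = 46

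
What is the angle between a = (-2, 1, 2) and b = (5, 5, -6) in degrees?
a·b = -17, |a|² = 9, |b|² = 86
cos θ = -17/√774 ≈ -0.6111
θ ≈ 127.7°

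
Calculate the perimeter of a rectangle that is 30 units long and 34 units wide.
Perimeter = 2 * (length + width)
Perimeter = 2 * (30 + 34)
Perimeter = 2 * 64
Perimeter = 128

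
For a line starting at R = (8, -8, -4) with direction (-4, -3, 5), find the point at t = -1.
P(-1) = (8 + (-4)(-1), -8 + (-3)(-1), -4 + 5(-1)) = (12, -5, -9)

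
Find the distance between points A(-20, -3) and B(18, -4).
Using the distance formula: d = sqrt((x₂-x₁)² + (y₂-y₁)²)
dx = 18 - (-20) = 38
dy = (-4) - (-3) = -1
d = sqrt(38² + (-1)²) = sqrt(1444 + 1) = sqrt(1445) = 38.01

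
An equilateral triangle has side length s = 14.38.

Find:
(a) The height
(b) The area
(a) Height h = s·√3/2 = 14.38·√3/2 = 12.45
(b) Area = (√3/4)·s² = (√3/4)·14.38² = (√3/4)·206.784 = 89.54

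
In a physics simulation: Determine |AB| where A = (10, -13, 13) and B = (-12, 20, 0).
d = √[(-22)² + (33)² + (-13)²] = √1742 = 41.74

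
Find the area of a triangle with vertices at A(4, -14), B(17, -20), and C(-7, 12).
Using the coordinate formula: Area = (1/2)|x₁(y₂-y₃) + x₂(y₃-y₁) + x₃(y₁-y₂)|
Area = (1/2)|4((-20)-12) + 17(12-(-14)) + (-7)((-14)-(-20))|
Area = (1/2)|4*(-32) + 17*26 + (-7)*6|
Area = (1/2)|(-128) + 442 + (-42)|
Area = (1/2)*272 = 136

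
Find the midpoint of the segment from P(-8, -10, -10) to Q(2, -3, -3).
Midpoint = ((-8+2)/2, (-10-3)/2, (-10-3)/2) = (-3, -6.5, -6.5)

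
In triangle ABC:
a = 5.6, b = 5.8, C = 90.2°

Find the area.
Using A = ½ab·sin(C):
A = ½·5.6·5.8·sin(90.2°) = ½·32.48·0.999994 = 16.24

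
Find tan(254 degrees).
tan(254 degrees) = 3.4874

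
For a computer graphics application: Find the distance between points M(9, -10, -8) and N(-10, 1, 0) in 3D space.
d = √[(-19)² + (11)² + (8)²] = √546 = 23.37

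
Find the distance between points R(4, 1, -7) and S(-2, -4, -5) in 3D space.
d = √[(-6)² + (-5)² + (2)²] = √65 = 8.062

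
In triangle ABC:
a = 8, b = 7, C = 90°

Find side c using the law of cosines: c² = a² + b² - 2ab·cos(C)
c² = 8² + 7² - 2·8·7·cos(90°)
c² = 64 + 49 - 112·0.0000 = 113
c = √113 = 10.63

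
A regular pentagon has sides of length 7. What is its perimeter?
Perimeter = number of sides * side length
Perimeter = 5 * 7
Perimeter = 35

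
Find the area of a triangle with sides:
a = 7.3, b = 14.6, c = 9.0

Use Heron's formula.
s = (a+b+c)/2 = (7.3+14.6+9.0)/2 = 15.45
A = √(s(s-a)(s-b)(s-c)) = √(15.45·8.15·0.85·6.45)
A = √690.343 = 26.27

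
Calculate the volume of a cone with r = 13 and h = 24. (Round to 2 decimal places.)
Volume = (1/3) * pi * r² * h
Volume = (1/3) * pi * 13² * 24
Volume = (1/3) * pi * 169 * 24
Volume = (1/3) * pi * 4056
Volume = 4247.43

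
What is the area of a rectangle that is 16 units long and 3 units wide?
Area = length * width
Area = 16 * 3
Area = 48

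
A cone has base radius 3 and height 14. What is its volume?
Volume = (1/3) * pi * r² * h
Volume = (1/3) * pi * 3² * 14
Volume = (1/3) * pi * 9 * 14
Volume = (1/3) * pi * 126
Volume = 131.95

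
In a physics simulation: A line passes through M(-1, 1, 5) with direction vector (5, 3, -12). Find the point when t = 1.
P(1) = (-1 + 5(1), 1 + 3(1), 5 + (-12)(1)) = (4, 4, -7)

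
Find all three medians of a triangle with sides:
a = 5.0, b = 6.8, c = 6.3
Using m_x = ½√(2y² + 2z² - x²):
m_a = ½√(2·6.8² + 2·6.3² - 5.0²) = ½√146.86 = 6.059
m_b = ½√(2·5.0² + 2·6.3² - 6.8²) = ½√83.14 = 4.559
m_c = ½√(2·5.0² + 2·6.8² - 6.3²) = ½√102.79 = 5.069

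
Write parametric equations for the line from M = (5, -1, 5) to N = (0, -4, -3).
Direction vector d = N - M = (-5, -3, -8)
x = 5 - 5t, y = -1 - 3t, z = 5 - 8t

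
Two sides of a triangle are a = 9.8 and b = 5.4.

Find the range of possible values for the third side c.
By the triangle inequality: |a - b| < c < a + b
|9.8 - 5.4| < c < 9.8 + 5.4
4.4 < c < 15.2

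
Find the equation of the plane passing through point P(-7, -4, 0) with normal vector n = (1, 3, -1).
d = n·P = (1)(-7) + (3)(-4) + (-1)(0) = -19
Plane: x + 3y - z = -19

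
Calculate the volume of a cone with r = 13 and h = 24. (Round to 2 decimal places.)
Volume = (1/3) * pi * r² * h
Volume = (1/3) * pi * 13² * 24
Volume = (1/3) * pi * 169 * 24
Volume = (1/3) * pi * 4056
Volume = 4247.43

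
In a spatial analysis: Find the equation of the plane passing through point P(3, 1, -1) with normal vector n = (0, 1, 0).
d = n·P = (0)(3) + (1)(1) + (0)(-1) = 1
Plane: y = 1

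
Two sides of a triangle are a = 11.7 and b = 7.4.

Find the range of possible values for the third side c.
By the triangle inequality: |a - b| < c < a + b
|11.7 - 7.4| < c < 11.7 + 7.4
4.3 < c < 19.1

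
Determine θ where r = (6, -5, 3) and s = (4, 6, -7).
r·s = -27, |r|² = 70, |s|² = 101
cos θ = -27/√7070 ≈ -0.3211
θ ≈ 108.7°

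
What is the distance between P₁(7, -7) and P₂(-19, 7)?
Using the distance formula: d = sqrt((x₂-x₁)² + (y₂-y₁)²)
dx = (-19) - 7 = -26
dy = 7 - (-7) = 14
d = sqrt((-26)² + 14²) = sqrt(676 + 196) = sqrt(872) = 29.53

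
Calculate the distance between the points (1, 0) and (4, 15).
Using the distance formula: d = sqrt((x₂-x₁)² + (y₂-y₁)²)
dx = 4 - 1 = 3
dy = 15 - 0 = 15
d = sqrt(3² + 15²) = sqrt(9 + 225) = sqrt(234) = 15.30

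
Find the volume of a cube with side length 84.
Volume = s³
Volume = 84³
Volume = 592704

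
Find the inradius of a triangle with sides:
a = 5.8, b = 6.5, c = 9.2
s = (a+b+c)/2 = (5.8+6.5+9.2)/2 = 10.75
Area = √(s(s-a)(s-b)(s-c)) = √(10.75·4.95·4.25·1.55) = 18.7226
r = Area/s = 18.7226/10.75 = 1.742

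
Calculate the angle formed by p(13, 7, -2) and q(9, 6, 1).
p·q = 157, |p|² = 222, |q|² = 118
cos θ = 157/√26196 ≈ 0.97
θ ≈ 14.06°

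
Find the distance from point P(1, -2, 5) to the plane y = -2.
d = |0(1) + 1(-2) + 0(5) - (-2)| / √(0² + 1² + 0²) = 0/√1 = 0.0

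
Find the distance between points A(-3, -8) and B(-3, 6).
Using the distance formula: d = sqrt((x₂-x₁)² + (y₂-y₁)²)
dx = (-3) - (-3) = 0
dy = 6 - (-8) = 14
d = sqrt(0² + 14²) = sqrt(0 + 196) = sqrt(196) = 14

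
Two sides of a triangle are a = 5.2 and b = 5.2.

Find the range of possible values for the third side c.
By the triangle inequality: |a - b| < c < a + b
|5.2 - 5.2| < c < 5.2 + 5.2
0 < c < 10.4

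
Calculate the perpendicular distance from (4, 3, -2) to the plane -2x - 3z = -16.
d = |(-2)(4) + 0(3) + (-3)(-2) - (-16)| / √((-2)² + 0² + (-3)²) = 14/√13 = 3.883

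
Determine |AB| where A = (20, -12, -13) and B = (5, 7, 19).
d = √[(-15)² + (19)² + (32)²] = √1610 = 40.12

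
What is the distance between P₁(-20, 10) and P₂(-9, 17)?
Using the distance formula: d = sqrt((x₂-x₁)² + (y₂-y₁)²)
dx = (-9) - (-20) = 11
dy = 17 - 10 = 7
d = sqrt(11² + 7²) = sqrt(121 + 49) = sqrt(170) = 13.04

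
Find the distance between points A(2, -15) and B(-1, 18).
Using the distance formula: d = sqrt((x₂-x₁)² + (y₂-y₁)²)
dx = (-1) - 2 = -3
dy = 18 - (-15) = 33
d = sqrt((-3)² + 33²) = sqrt(9 + 1089) = sqrt(1098) = 33.14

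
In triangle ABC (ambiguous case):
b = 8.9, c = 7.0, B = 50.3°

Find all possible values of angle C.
sin(C)/c = sin(B)/b  →  sin(C) = c·sin(B)/b = 7.0·sin(50.3°)/8.9 = 0.605146
C₁ = arcsin(0.605146) = 37.24°,  C₂ = 180° - C₁ = 142.76°
Check C₂: A = 180° - 50.3° - 142.76° = -13.06° ≤ 0, rejected
C = 37.24° (one solution)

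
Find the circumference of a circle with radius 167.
Circumference = 2 * pi * r
Circumference = 2 * pi * 167
Circumference = 1049.29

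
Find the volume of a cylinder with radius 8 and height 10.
Volume = pi * r² * h
Volume = pi * 8² * 10
Volume = pi * 64 * 10
Volume = pi * 640
Volume = 2010.62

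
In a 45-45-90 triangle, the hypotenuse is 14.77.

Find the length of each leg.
In a 45-45-90 triangle, hypotenuse = leg·√2  →  leg = hypotenuse/√2
leg = 14.77/√2 = 10.44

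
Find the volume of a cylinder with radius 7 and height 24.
Volume = pi * r² * h
Volume = pi * 7² * 24
Volume = pi * 49 * 24
Volume = pi * 1176
Volume = 3694.51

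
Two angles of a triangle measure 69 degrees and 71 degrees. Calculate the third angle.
Sum of angles in a triangle = 180 degrees
Third angle = 180 - 69 - 71
Third angle = 40 degrees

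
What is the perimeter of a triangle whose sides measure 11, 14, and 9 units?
Perimeter = sum of all sides
Perimeter = 11 + 14 + 9
Perimeter = 34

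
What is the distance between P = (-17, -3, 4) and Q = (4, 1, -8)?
d = √[(21)² + (4)² + (-12)²] = √601 = 24.52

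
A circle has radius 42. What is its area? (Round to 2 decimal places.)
Area = pi * r²
Area = pi * 42²
Area = pi * 1764
Area = 5541.77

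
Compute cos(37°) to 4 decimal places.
cos(37 degrees) = 0.7986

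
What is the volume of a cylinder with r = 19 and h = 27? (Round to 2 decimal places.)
Volume = pi * r² * h
Volume = pi * 19² * 27
Volume = pi * 361 * 27
Volume = pi * 9747
Volume = 30621.10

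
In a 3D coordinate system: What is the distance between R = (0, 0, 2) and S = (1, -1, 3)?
d = √[(1)² + (-1)² + (1)²] = √3 = 1.732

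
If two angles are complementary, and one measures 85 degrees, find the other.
Complementary angles sum to 90 degrees.
Other angle = 90 - 85
Other angle = 5 degrees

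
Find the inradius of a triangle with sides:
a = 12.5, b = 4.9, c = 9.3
s = (a+b+c)/2 = (12.5+4.9+9.3)/2 = 13.35
Area = √(s(s-a)(s-b)(s-c)) = √(13.35·0.85·8.45·4.05) = 19.7063
r = Area/s = 19.7063/13.35 = 1.476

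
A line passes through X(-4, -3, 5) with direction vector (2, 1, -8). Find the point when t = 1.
P(1) = (-4 + 2(1), -3 + 1(1), 5 + (-8)(1)) = (-2, -2, -3)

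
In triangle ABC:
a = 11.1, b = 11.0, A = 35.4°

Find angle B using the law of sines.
sin(B)/b = sin(A)/a
sin(B) = b·sin(A)/a = 11.0·sin(35.4°)/11.1 = 0.574062
B = arcsin(0.574062) = 35.03°  (b ≤ a, so B ≤ A and the acute solution is unique)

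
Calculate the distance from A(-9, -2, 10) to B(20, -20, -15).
d = √[(29)² + (-18)² + (-25)²] = √1790 = 42.31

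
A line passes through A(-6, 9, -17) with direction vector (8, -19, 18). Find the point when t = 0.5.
P(0.5) = (-6 + 8(0.5), 9 + (-19)(0.5), -17 + 18(0.5)) = (-2, -0.5, -8)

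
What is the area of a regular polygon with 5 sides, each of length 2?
For a regular 5-gon with side length s = 2:
Apothem a = s / (2*tan(pi/5)) = 2 / (2*tan(pi/5)) ≈ 1.3764
Perimeter P = 5 * 2 = 10
Area = (1/2) * P * a = (1/2) * 10 * 1.3764 = 6.88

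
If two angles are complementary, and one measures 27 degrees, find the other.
Complementary angles sum to 90 degrees.
Other angle = 90 - 27
Other angle = 63 degrees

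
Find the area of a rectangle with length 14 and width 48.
Area = length * width
Area = 14 * 48
Area = 672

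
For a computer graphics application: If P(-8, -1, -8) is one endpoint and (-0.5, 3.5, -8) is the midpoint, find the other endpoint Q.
Q = (2×(-0.5) - (-8), 2×3.5 - (-1), 2×(-8) - (-8)) = (7, 8, -8)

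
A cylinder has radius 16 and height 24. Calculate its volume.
Volume = pi * r² * h
Volume = pi * 16² * 24
Volume = pi * 256 * 24
Volume = pi * 6144
Volume = 19301.95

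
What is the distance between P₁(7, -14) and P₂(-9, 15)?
Using the distance formula: d = sqrt((x₂-x₁)² + (y₂-y₁)²)
dx = (-9) - 7 = -16
dy = 15 - (-14) = 29
d = sqrt((-16)² + 29²) = sqrt(256 + 841) = sqrt(1097) = 33.12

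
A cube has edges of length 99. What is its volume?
Volume = s³
Volume = 99³
Volume = 970299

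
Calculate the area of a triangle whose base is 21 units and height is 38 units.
Area = (1/2) * base * height
Area = (1/2) * 21 * 38
Area = 399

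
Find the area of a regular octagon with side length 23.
For a regular 8-gon with side length s = 23:
Apothem a = s / (2*tan(pi/8)) = 23 / (2*tan(pi/8)) ≈ 27.7635
Perimeter P = 8 * 23 = 184
Area = (1/2) * P * a = (1/2) * 184 * 27.7635 = 2554.24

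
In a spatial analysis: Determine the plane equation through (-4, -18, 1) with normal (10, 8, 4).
d = n·P = (10)(-4) + (8)(-18) + (4)(1) = -180
Plane: 10x + 8y + 4z = -180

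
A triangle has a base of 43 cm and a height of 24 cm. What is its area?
Area = (1/2) * base * height
Area = (1/2) * 43 * 24
Area = 516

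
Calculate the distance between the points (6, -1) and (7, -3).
Using the distance formula: d = sqrt((x₂-x₁)² + (y₂-y₁)²)
dx = 7 - 6 = 1
dy = (-3) - (-1) = -2
d = sqrt(1² + (-2)²) = sqrt(1 + 4) = sqrt(5) = 2.24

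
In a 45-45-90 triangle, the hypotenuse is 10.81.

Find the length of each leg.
In a 45-45-90 triangle, hypotenuse = leg·√2  →  leg = hypotenuse/√2
leg = 10.81/√2 = 7.644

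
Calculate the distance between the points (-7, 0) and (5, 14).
Using the distance formula: d = sqrt((x₂-x₁)² + (y₂-y₁)²)
dx = 5 - (-7) = 12
dy = 14 - 0 = 14
d = sqrt(12² + 14²) = sqrt(144 + 196) = sqrt(340) = 18.44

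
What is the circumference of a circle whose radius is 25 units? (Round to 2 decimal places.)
Circumference = 2 * pi * r
Circumference = 2 * pi * 25
Circumference = 157.08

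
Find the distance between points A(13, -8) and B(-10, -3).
Using the distance formula: d = sqrt((x₂-x₁)² + (y₂-y₁)²)
dx = (-10) - 13 = -23
dy = (-3) - (-8) = 5
d = sqrt((-23)² + 5²) = sqrt(529 + 25) = sqrt(554) = 23.54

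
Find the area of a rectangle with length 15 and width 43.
Area = length * width
Area = 15 * 43
Area = 645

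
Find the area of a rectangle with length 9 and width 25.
Area = length * width
Area = 9 * 25
Area = 225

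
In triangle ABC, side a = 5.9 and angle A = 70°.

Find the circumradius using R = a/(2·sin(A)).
R = a/(2·sin(A)) = 5.9/(2·sin(70°))
R = 5.9/(2·0.939693) = 5.9/1.879385 = 3.139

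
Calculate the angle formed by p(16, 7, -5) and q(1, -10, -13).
p·q = 11, |p|² = 330, |q|² = 270
cos θ = 11/√89100 ≈ 0.03685
θ ≈ 87.89°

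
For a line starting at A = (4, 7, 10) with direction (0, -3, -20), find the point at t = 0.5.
P(0.5) = (4 + 0(0.5), 7 + (-3)(0.5), 10 + (-20)(0.5)) = (4, 5.5, 0)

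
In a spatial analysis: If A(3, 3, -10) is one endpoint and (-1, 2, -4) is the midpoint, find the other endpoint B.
B = (2×(-1) - 3, 2×2 - 3, 2×(-4) - (-10)) = (-5, 1, 2)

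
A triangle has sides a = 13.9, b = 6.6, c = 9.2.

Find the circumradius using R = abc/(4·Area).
s = (a+b+c)/2 = 14.85
Area = √(s(s-a)(s-b)(s-c)) = √(14.85·0.95·8.25·5.65) = 25.6434
R = abc/(4·Area) = (13.9·6.6·9.2)/(4·25.6434) = 844.008/102.5736 = 8.228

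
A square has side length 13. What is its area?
Area = s²
Area = 13²
Area = 169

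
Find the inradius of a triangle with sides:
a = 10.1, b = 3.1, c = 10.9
s = (a+b+c)/2 = (10.1+3.1+10.9)/2 = 12.05
Area = √(s(s-a)(s-b)(s-c)) = √(12.05·1.95·8.95·1.15) = 15.5515
r = Area/s = 15.5515/12.05 = 1.291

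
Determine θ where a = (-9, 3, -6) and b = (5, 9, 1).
a·b = -24, |a|² = 126, |b|² = 107
cos θ = -24/√13482 ≈ -0.2067
θ ≈ 101.9°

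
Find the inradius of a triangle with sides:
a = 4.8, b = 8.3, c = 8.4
s = (a+b+c)/2 = (4.8+8.3+8.4)/2 = 10.75
Area = √(s(s-a)(s-b)(s-c)) = √(10.75·5.95·2.45·2.35) = 19.1902
r = Area/s = 19.1902/10.75 = 1.785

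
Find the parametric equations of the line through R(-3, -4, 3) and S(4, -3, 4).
Direction vector d = S - R = (7, 1, 1)
x = -3 + 7t, y = -4 + t, z = 3 + t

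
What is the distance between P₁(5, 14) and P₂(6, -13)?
Using the distance formula: d = sqrt((x₂-x₁)² + (y₂-y₁)²)
dx = 6 - 5 = 1
dy = (-13) - 14 = -27
d = sqrt(1² + (-27)²) = sqrt(1 + 729) = sqrt(730) = 27.02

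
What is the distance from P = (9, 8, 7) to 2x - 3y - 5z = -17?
d = |2(9) + (-3)(8) + (-5)(7) - (-17)| / √(2² + (-3)² + (-5)²) = 24/√38 = 3.893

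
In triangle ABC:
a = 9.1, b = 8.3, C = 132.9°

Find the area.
Using A = ½ab·sin(C):
A = ½·9.1·8.3·sin(132.9°) = ½·75.53·0.732543 = 27.66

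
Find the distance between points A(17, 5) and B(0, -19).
Using the distance formula: d = sqrt((x₂-x₁)² + (y₂-y₁)²)
dx = 0 - 17 = -17
dy = (-19) - 5 = -24
d = sqrt((-17)² + (-24)²) = sqrt(289 + 576) = sqrt(865) = 29.41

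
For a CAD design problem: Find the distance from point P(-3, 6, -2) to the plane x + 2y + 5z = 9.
d = |1(-3) + 2(6) + 5(-2) - (9)| / √(1² + 2² + 5²) = 10/√30 = 1.826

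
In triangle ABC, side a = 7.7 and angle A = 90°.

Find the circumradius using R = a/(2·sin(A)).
R = a/(2·sin(A)) = 7.7/(2·sin(90°))
R = 7.7/(2·1.000000) = 7.7/2.000000 = 3.85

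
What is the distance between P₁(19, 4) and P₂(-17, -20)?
Using the distance formula: d = sqrt((x₂-x₁)² + (y₂-y₁)²)
dx = (-17) - 19 = -36
dy = (-20) - 4 = -24
d = sqrt((-36)² + (-24)²) = sqrt(1296 + 576) = sqrt(1872) = 43.27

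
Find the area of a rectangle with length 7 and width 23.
Area = length * width
Area = 7 * 23
Area = 161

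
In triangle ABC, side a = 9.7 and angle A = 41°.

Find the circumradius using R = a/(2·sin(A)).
R = a/(2·sin(A)) = 9.7/(2·sin(41°))
R = 9.7/(2·0.656059) = 9.7/1.312118 = 7.393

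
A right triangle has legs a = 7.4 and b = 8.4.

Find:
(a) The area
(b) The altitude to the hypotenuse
(a) Area = ½ab = ½·7.4·8.4 = 31.08
(b) Hypotenuse c = √(7.4² + 8.4²) = √125.32 = 11.1946
    Area = ½·c·h_c  →  h_c = 2·Area/c = 2·31.08/11.1946 = 5.553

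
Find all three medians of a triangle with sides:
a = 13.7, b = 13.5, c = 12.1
Using m_x = ½√(2y² + 2z² - x²):
m_a = ½√(2·13.5² + 2·12.1² - 13.7²) = ½√469.63 = 10.84
m_b = ½√(2·13.7² + 2·12.1² - 13.5²) = ½√485.95 = 11.02
m_c = ½√(2·13.7² + 2·13.5² - 12.1²) = ½√593.47 = 12.18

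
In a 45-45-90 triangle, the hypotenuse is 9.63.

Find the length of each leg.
In a 45-45-90 triangle, hypotenuse = leg·√2  →  leg = hypotenuse/√2
leg = 9.63/√2 = 6.809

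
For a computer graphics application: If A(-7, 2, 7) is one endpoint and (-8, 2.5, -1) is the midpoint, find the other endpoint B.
B = (2×(-8) - (-7), 2×2.5 - 2, 2×(-1) - 7) = (-9, 3, -9)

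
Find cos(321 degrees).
cos(321 degrees) = 0.7771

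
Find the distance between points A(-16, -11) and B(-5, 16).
Using the distance formula: d = sqrt((x₂-x₁)² + (y₂-y₁)²)
dx = (-5) - (-16) = 11
dy = 16 - (-11) = 27
d = sqrt(11² + 27²) = sqrt(121 + 729) = sqrt(850) = 29.15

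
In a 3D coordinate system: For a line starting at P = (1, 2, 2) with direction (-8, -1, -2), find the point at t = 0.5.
P(0.5) = (1 + (-8)(0.5), 2 + (-1)(0.5), 2 + (-2)(0.5)) = (-3, 1.5, 1)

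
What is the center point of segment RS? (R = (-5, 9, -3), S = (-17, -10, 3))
Midpoint = ((-5-17)/2, (9-10)/2, (-3+3)/2) = (-11, -0.5, 0)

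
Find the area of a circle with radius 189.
Area = pi * r²
Area = pi * 189²
Area = pi * 35721
Area = 112220.83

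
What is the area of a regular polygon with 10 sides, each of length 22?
For a regular 10-gon with side length s = 22:
Apothem a = s / (2*tan(pi/10)) = 22 / (2*tan(pi/10)) ≈ 33.8545
Perimeter P = 10 * 22 = 220
Area = (1/2) * P * a = (1/2) * 220 * 33.8545 = 3724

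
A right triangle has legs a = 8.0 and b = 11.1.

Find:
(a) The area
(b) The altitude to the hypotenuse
(a) Area = ½ab = ½·8.0·11.1 = 44.4
(b) Hypotenuse c = √(8.0² + 11.1²) = √187.21 = 13.6825
    Area = ½·c·h_c  →  h_c = 2·Area/c = 2·44.4/13.6825 = 6.49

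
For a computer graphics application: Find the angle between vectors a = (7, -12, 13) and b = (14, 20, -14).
a·b = -324, |a|² = 362, |b|² = 792
cos θ = -324/√286704 ≈ -0.6051
θ ≈ 127.2°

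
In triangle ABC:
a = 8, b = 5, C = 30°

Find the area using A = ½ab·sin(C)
A = ½·8·5·sin(30°) = ½·40·0.500000 = 10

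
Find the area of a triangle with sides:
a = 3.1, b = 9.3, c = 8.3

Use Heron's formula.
s = (a+b+c)/2 = (3.1+9.3+8.3)/2 = 10.35
A = √(s(s-a)(s-b)(s-c)) = √(10.35·7.25·1.05·2.05)
A = √161.518 = 12.71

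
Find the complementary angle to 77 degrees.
Complementary angles sum to 90 degrees.
Other angle = 90 - 77
Other angle = 13 degrees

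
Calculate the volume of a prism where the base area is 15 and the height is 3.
Volume = base area * height
Volume = 15 * 3
Volume = 45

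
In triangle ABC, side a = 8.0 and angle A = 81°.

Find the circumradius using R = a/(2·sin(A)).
R = a/(2·sin(A)) = 8.0/(2·sin(81°))
R = 8.0/(2·0.987688) = 8.0/1.975377 = 4.05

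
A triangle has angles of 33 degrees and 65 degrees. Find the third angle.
Sum of angles in a triangle = 180 degrees
Third angle = 180 - 33 - 65
Third angle = 82 degrees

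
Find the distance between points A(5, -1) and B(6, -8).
Using the distance formula: d = sqrt((x₂-x₁)² + (y₂-y₁)²)
dx = 6 - 5 = 1
dy = (-8) - (-1) = -7
d = sqrt(1² + (-7)²) = sqrt(1 + 49) = sqrt(50) = 7.07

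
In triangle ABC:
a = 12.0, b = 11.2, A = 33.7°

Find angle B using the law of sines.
sin(B)/b = sin(A)/a
sin(B) = b·sin(A)/a = 11.2·sin(33.7°)/12.0 = 0.517855
B = arcsin(0.517855) = 31.19°  (b ≤ a, so B ≤ A and the acute solution is unique)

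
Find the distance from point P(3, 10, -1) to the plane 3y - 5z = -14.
d = |0(3) + 3(10) + (-5)(-1) - (-14)| / √(0² + 3² + (-5)²) = 49/√34 = 8.403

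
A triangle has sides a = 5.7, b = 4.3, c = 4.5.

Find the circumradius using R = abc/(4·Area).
s = (a+b+c)/2 = 7.25
Area = √(s(s-a)(s-b)(s-c)) = √(7.25·1.55·2.95·2.75) = 9.548
R = abc/(4·Area) = (5.7·4.3·4.5)/(4·9.548) = 110.295/38.192 = 2.888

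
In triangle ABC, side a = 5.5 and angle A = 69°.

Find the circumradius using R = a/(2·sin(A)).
R = a/(2·sin(A)) = 5.5/(2·sin(69°))
R = 5.5/(2·0.933580) = 5.5/1.867161 = 2.946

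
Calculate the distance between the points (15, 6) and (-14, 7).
Using the distance formula: d = sqrt((x₂-x₁)² + (y₂-y₁)²)
dx = (-14) - 15 = -29
dy = 7 - 6 = 1
d = sqrt((-29)² + 1²) = sqrt(841 + 1) = sqrt(842) = 29.02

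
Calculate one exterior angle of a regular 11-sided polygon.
Exterior angle of a regular n-gon = 360/n
Exterior angle = 360/11
Exterior angle = 32.73 degrees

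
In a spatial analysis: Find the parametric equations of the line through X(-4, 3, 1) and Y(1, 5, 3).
Direction vector d = Y - X = (5, 2, 2)
x = -4 + 5t, y = 3 + 2t, z = 1 + 2t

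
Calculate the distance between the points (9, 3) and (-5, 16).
Using the distance formula: d = sqrt((x₂-x₁)² + (y₂-y₁)²)
dx = (-5) - 9 = -14
dy = 16 - 3 = 13
d = sqrt((-14)² + 13²) = sqrt(196 + 169) = sqrt(365) = 19.10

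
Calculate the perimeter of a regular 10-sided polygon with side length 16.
Perimeter = number of sides * side length
Perimeter = 10 * 16
Perimeter = 160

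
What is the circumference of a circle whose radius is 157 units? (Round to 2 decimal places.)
Circumference = 2 * pi * r
Circumference = 2 * pi * 157
Circumference = 986.46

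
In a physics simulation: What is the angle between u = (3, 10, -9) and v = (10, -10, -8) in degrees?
u·v = 2, |u|² = 190, |v|² = 264
cos θ = 2/√50160 ≈ 0.00893
θ ≈ 89.49°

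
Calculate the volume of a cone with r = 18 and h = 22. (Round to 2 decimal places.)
Volume = (1/3) * pi * r² * h
Volume = (1/3) * pi * 18² * 22
Volume = (1/3) * pi * 324 * 22
Volume = (1/3) * pi * 7128
Volume = 7464.42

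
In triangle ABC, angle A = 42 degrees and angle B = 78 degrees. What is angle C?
Sum of angles in a triangle = 180 degrees
Third angle = 180 - 42 - 78
Third angle = 60 degrees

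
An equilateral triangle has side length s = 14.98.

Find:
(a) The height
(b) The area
(a) Height h = s·√3/2 = 14.98·√3/2 = 12.97
(b) Area = (√3/4)·s² = (√3/4)·14.98² = (√3/4)·224.4 = 97.17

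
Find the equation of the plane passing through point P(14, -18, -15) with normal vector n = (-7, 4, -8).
d = n·P = (-7)(14) + (4)(-18) + (-8)(-15) = -50
Plane: -7x + 4y - 8z = -50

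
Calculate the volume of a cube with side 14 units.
Volume = s³
Volume = 14³
Volume = 2744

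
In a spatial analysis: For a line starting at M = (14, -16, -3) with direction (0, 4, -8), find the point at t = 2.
P(2) = (14 + 0(2), -16 + 4(2), -3 + (-8)(2)) = (14, -8, -19)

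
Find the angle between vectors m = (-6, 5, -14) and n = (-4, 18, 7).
m·n = 16, |m|² = 257, |n|² = 389
cos θ = 16/√99973 ≈ 0.0506
θ ≈ 87.1°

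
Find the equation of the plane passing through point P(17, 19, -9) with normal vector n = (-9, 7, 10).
d = n·P = (-9)(17) + (7)(19) + (10)(-9) = -110
Plane: -9x + 7y + 10z = -110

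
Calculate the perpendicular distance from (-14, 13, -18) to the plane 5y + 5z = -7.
d = |0(-14) + 5(13) + 5(-18) - (-7)| / √(0² + 5² + 5²) = 18/√50 = 2.546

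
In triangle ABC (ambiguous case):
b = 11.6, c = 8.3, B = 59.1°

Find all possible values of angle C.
sin(C)/c = sin(B)/b  →  sin(C) = c·sin(B)/b = 8.3·sin(59.1°)/11.6 = 0.613960
C₁ = arcsin(0.613960) = 37.88°,  C₂ = 180° - C₁ = 142.12°
Check C₂: A = 180° - 59.1° - 142.12° = -21.22° ≤ 0, rejected
C = 37.88° (one solution)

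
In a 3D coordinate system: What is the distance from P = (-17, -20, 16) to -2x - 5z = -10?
d = |(-2)(-17) + 0(-20) + (-5)(16) - (-10)| / √((-2)² + 0² + (-5)²) = 36/√29 = 6.685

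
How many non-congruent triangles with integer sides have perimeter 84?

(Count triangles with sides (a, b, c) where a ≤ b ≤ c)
With a ≤ b ≤ c and a + b + c = 84, the triangle inequality a + b > c gives c < 84/2, so c ≤ 41.
Iterate a from 1 to ⌊p/3⌋ = 28; for each a, b ranges from a to ⌊(p−a)/2⌋ with c = p − a − b, keeping only c ≥ b.
Triples: (2, 41, 41), (3, 40, 41), (4, 39, 41), …
Count = 147 triangles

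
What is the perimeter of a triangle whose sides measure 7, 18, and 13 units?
Perimeter = sum of all sides
Perimeter = 7 + 18 + 13
Perimeter = 38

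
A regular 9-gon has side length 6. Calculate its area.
For a regular 9-gon with side length s = 6:
Apothem a = s / (2*tan(pi/9)) = 6 / (2*tan(pi/9)) ≈ 8.24243
Perimeter P = 9 * 6 = 54
Area = (1/2) * P * a = (1/2) * 54 * 8.24243 = 222.55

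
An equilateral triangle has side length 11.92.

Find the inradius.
For an equilateral triangle, r = s/(2√3) where s is the side.
r = 11.92/(2√3) = 11.92/3.464102 = 3.441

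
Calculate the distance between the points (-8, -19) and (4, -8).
Using the distance formula: d = sqrt((x₂-x₁)² + (y₂-y₁)²)
dx = 4 - (-8) = 12
dy = (-8) - (-19) = 11
d = sqrt(12² + 11²) = sqrt(144 + 121) = sqrt(265) = 16.28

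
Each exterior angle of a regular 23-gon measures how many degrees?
Exterior angle of a regular n-gon = 360/n
Exterior angle = 360/23
Exterior angle = 15.65 degrees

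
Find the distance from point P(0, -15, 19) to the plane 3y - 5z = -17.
d = |0(0) + 3(-15) + (-5)(19) - (-17)| / √(0² + 3² + (-5)²) = 123/√34 = 21.09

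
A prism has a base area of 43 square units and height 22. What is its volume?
Volume = base area * height
Volume = 43 * 22
Volume = 946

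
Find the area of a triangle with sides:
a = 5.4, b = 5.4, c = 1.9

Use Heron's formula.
s = (a+b+c)/2 = (5.4+5.4+1.9)/2 = 6.35
A = √(s(s-a)(s-b)(s-c)) = √(6.35·0.95·0.95·4.45)
A = √25.5024 = 5.05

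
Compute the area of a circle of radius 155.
Area = pi * r²
Area = pi * 155²
Area = pi * 24025
Area = 75476.76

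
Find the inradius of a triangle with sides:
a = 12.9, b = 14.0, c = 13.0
s = (a+b+c)/2 = (12.9+14.0+13.0)/2 = 19.95
Area = √(s(s-a)(s-b)(s-c)) = √(19.95·7.05·5.95·6.95) = 76.2635
r = Area/s = 76.2635/19.95 = 3.823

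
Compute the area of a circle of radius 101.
Area = pi * r²
Area = pi * 101²
Area = pi * 10201
Area = 32047.39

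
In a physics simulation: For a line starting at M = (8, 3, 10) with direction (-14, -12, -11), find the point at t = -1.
P(-1) = (8 + (-14)(-1), 3 + (-12)(-1), 10 + (-11)(-1)) = (22, 15, 21)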